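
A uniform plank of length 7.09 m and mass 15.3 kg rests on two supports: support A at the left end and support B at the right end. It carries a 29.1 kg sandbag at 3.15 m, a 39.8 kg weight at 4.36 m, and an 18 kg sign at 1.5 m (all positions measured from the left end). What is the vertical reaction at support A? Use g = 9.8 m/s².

Take moments about support B.
Beam weight: 15.3 × 9.8 = 149.9 N down at 3.545 m → arm 3.545 m, τ = 149.9 × 3.545 = 531.4 N·m counterclockwise.
Sandbag: 29.1 × 9.8 = 285.2 N down at 3.15 m → arm 3.94 m, τ = 285.2 × 3.94 = 1124 N·m counterclockwise.
Weight: 39.8 × 9.8 = 390 N down at 4.36 m → arm 2.73 m, τ = 390 × 2.73 = 1065 N·m counterclockwise.
Sign: 18 × 9.8 = 176.4 N down at 1.5 m → arm 5.59 m, τ = 176.4 × 5.59 = 986.1 N·m counterclockwise.
Net load moment about support B = 3706 N·m counterclockwise.
Reaction R at support A is upward at 0 m, arm 7.09 m → moment R × 7.09 clockwise.
Setting net torque to zero: R × 7.09 = 3706 → R = 523 N.

R_A ≈ 523 N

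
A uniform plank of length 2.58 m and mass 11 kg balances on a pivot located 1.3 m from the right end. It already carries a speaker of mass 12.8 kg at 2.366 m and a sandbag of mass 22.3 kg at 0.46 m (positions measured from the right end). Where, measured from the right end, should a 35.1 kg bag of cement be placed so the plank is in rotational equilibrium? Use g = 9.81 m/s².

x ≈ 1.45 m from the right end

Taking torques about the pivot (at 1.3 m from the right end):
Beam weight: 11 × 9.81 = 107.9 N down at 1.29 m → arm 0.01 m, τ = 107.9 × 0.01 = 1.079 N·m clockwise.
Speaker: 12.8 × 9.81 = 125.6 N down at 2.366 m → arm 1.066 m, τ = 125.6 × 1.066 = 133.9 N·m counterclockwise.
Sandbag: 22.3 × 9.81 = 218.8 N down at 0.46 m → arm 0.84 m, τ = 218.8 × 0.84 = 183.8 N·m clockwise.
Net moment of existing loads = 50.98 N·m clockwise.
The bag of cement weighs 35.1 × 9.81 = 344.3 N and must supply an equal counterclockwise moment, so its lever arm about the pivot is 50.98 / 344.3 = 0.148 m.
That puts it at 1.3 + 0.148 = 1.45 m from the right end.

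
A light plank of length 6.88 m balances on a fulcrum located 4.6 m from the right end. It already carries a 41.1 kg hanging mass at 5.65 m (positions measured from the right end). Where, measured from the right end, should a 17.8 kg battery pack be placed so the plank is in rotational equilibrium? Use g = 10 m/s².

About the fulcrum (at 4.6 m from the right end):
Hanging mass: 41.1 × 10 = 411 N down at 5.65 m → arm 1.05 m, τ = 411 × 1.05 = 431.6 N·m counterclockwise.
Net moment of existing loads = 431.6 N·m counterclockwise.
The battery pack weighs 17.8 × 10 = 178 N and must supply an equal clockwise moment, so its lever arm about the fulcrum is 431.6 / 178 = 2.42 m.
That puts it at 4.6 − 2.42 = 2.18 m from the right end.

x ≈ 2.18 m from the right end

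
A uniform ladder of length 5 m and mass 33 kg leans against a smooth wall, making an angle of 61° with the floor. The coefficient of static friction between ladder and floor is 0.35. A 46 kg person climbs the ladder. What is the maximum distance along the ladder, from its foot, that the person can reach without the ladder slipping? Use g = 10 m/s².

Take moments about the foot of the ladder.
Ladder weight 33×10 = 330 N acts at 2.5 m along the ladder; its horizontal arm is 2.5·cos61° = 1.212 m → τ = 400 N·m clockwise.
Person weight 46×10 = 460 N at distance d → arm d·cos61° → τ = 460·d·0.4848 clockwise.
Wall normal N at the top has arm L sinθ = 4.373 m counterclockwise, so Στ = 0 gives N·4.373 = 400 + 223·d.
ΣFy = 0 ⇒ N_floor = 790 N, so the maximum friction is μ_s·N_floor = 0.35×790 = 276.5 N. ΣFx = 0 ⇒ N_wall = f, so at the slipping point N = 276.5 N.
Substituting: 276.5×4.373 = 400 + 223·d ⇒ d = (1209 − 400) / 223 = 3.63 m.

d ≈ 3.63 m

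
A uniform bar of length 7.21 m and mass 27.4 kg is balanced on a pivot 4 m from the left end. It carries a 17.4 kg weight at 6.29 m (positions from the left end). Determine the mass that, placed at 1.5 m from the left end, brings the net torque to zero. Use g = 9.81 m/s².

m ≈ 11.6 kg

Sum moments about the pivot (at 4 m from the left end) (the support reaction has zero arm there).
Beam weight: 27.4 × 9.81 = 268.8 N down at 3.605 m → arm 0.395 m, τ = 268.8 × 0.395 = 106.2 N·m counterclockwise.
Weight: 17.4 × 9.81 = 170.7 N down at 6.29 m → arm 2.29 m, τ = 170.7 × 2.29 = 390.9 N·m clockwise.
Net moment of known loads = 284.7 N·m clockwise.
An unknown mass m at 1.5 m has arm 2.5 m; its moment is m·g·2.5 counterclockwise.
Στ = 0 ⇒ m × 9.81 × 2.5 = 284.7 ⇒ m = 284.7 / (9.81 × 2.5) = 11.6 kg.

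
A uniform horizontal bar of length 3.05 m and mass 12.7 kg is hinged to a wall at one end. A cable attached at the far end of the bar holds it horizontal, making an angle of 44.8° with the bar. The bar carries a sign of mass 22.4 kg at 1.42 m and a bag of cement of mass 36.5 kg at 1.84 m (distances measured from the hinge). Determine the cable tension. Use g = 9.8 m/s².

T ≈ 540 N

About the hinge:
Beam weight: 12.7 × 9.8 = 124.5 N down at 1.525 m → arm 1.525 m, τ = 124.5 × 1.525 = 189.9 N·m clockwise.
Sign: 22.4 × 9.8 = 219.5 N down at 1.42 m → arm 1.42 m, τ = 219.5 × 1.42 = 311.7 N·m clockwise.
Bag of cement: 36.5 × 9.8 = 357.7 N down at 1.84 m → arm 1.84 m, τ = 357.7 × 1.84 = 658.2 N·m clockwise.
Total clockwise load moment = 1160 N·m.
The cable tension T acts at 3.05 m; only its component perpendicular to the bar, T sinθ, produces torque. sin 44.8° = 0.7046.
Setting net torque to zero: T × 3.05 × 0.7046 = 1160 → T = 1160 / 2.149 = 540 N.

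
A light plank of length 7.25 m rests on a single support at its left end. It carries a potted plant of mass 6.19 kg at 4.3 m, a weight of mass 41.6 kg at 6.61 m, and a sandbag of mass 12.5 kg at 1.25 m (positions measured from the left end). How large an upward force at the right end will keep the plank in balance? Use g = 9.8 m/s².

Choose the left end as the axis so the unknown pivot reaction has zero arm there.
Potted plant: 6.19 × 9.8 = 60.66 N down at 4.3 m → arm 4.3 m, τ = 60.66 × 4.3 = 260.8 N·m clockwise.
Weight: 41.6 × 9.8 = 407.7 N down at 6.61 m → arm 6.61 m, τ = 407.7 × 6.61 = 2695 N·m clockwise.
Sandbag: 12.5 × 9.8 = 122.5 N down at 1.25 m → arm 1.25 m, τ = 122.5 × 1.25 = 153.1 N·m clockwise.
Net moment of the loads = 3109 N·m clockwise.
The upward force F acts at the right end, arm 7.25 m, giving F × 7.25 counterclockwise.
Στ = 0 ⇒ F × 7.25 = 3109 ⇒ F = 3109 / 7.25 = 429 N.

F ≈ 429 N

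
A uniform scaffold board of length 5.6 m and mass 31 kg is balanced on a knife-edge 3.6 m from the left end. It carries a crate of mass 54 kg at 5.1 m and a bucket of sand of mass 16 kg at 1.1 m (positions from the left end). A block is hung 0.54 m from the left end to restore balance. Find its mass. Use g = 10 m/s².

Sum moments about the knife-edge (at 3.6 m from the left end) (the support reaction has zero arm there).
Beam weight: 31 × 10 = 310 N down at 2.8 m → arm 0.8 m, τ = 310 × 0.8 = 248 N·m counterclockwise.
Crate: 54 × 10 = 540 N down at 5.1 m → arm 1.5 m, τ = 540 × 1.5 = 810 N·m clockwise.
Bucket of sand: 16 × 10 = 160 N down at 1.1 m → arm 2.5 m, τ = 160 × 2.5 = 400 N·m counterclockwise.
Net moment of known loads = 162 N·m clockwise.
An unknown mass m at 0.54 m has arm 3.06 m; its moment is m·g·3.06 counterclockwise.
For rotational equilibrium, m × 10 × 3.06 = 162, so m = 162 / (10 × 3.06) = 5.29 kg.

m ≈ 5.29 kg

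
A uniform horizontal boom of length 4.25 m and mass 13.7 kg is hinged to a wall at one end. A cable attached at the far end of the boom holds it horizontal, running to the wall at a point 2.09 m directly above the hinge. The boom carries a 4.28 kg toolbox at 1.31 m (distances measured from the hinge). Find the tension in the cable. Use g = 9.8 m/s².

Take moments about the hinge.
Beam weight: 13.7 × 9.8 = 134.3 N down at 2.125 m → arm 2.125 m, τ = 134.3 × 2.125 = 285.4 N·m clockwise.
Toolbox: 4.28 × 9.8 = 41.94 N down at 1.31 m → arm 1.31 m, τ = 41.94 × 1.31 = 54.94 N·m clockwise.
Total clockwise load moment = 340.3 N·m.
The cable tension T acts at 4.25 m; only its component perpendicular to the boom, T sinθ, produces torque. sinθ = h/√(h²+d²) = 2.09/√(2.09²+4.25²) = 0.4413.
Setting net torque to zero: T × 4.25 × 0.4413 = 340.3 → T = 340.3 / 1.876 = 181 N.

T ≈ 181 N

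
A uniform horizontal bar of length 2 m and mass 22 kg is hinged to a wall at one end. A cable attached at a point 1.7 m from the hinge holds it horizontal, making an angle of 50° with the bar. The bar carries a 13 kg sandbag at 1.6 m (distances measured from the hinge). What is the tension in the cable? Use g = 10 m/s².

T ≈ 329 N

Sum moments about the hinge (the unknown hinge reaction has zero arm there).
Beam weight: 22 × 10 = 220 N down at 1 m → arm 1 m, τ = 220 × 1 = 220 N·m clockwise.
Sandbag: 13 × 10 = 130 N down at 1.6 m → arm 1.6 m, τ = 130 × 1.6 = 208 N·m clockwise.
Total clockwise load moment = 428 N·m.
The cable tension T acts at 1.7 m; only its component perpendicular to the bar, T sinθ, produces torque. sin 50° = 0.766.
Στ = 0 ⇒ T × 1.7 × 0.766 = 428 ⇒ T = 428 / 1.302 = 329 N.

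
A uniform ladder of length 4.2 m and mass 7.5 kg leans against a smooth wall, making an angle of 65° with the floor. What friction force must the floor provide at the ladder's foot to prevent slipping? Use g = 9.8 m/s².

f ≈ 17.1 N

About the foot of the ladder:
Ladder weight 7.5×9.8 = 73.5 N acts at 2.1 m along the ladder; its horizontal arm is 2.1·cos65° = 0.8875 m → τ = 65.23 N·m clockwise.
Wall normal N acts horizontally at the top; its moment arm is the height L sinθ = 4.2·sin65° = 3.806 m, counterclockwise.
For rotational equilibrium, N × 3.806 = 65.23, so N = 17.1 N.
ΣFx = 0: friction at the foot balances the wall's push, so f = N_wall = 17.1 N.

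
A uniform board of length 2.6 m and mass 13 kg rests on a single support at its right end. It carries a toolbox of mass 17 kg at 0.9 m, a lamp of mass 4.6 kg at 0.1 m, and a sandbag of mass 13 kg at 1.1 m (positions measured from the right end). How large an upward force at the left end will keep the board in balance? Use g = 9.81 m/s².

Take moments about the right end.
Beam weight: 13 × 9.81 = 127.5 N down at 1.3 m → arm 1.3 m, τ = 127.5 × 1.3 = 165.8 N·m counterclockwise.
Toolbox: 17 × 9.81 = 166.8 N down at 0.9 m → arm 0.9 m, τ = 166.8 × 0.9 = 150.1 N·m counterclockwise.
Lamp: 4.6 × 9.81 = 45.13 N down at 0.1 m → arm 0.1 m, τ = 45.13 × 0.1 = 4.513 N·m counterclockwise.
Sandbag: 13 × 9.81 = 127.5 N down at 1.1 m → arm 1.1 m, τ = 127.5 × 1.1 = 140.2 N·m counterclockwise.
Net moment of the loads = 460.6 N·m counterclockwise.
The upward force F acts at the left end, arm 2.6 m, giving F × 2.6 clockwise.
Setting net torque to zero: F × 2.6 = 460.6 → F = 460.6 / 2.6 = 177 N.

F ≈ 177 N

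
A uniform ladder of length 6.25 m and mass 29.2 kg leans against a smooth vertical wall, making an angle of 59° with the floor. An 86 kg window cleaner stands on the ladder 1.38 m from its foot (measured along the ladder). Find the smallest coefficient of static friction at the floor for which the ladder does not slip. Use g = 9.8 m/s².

μ_min ≈ 0.175

Take moments about the foot of the ladder.
Ladder weight 29.2×9.8 = 286.2 N acts at 3.125 m along the ladder; its horizontal arm is 3.125·cos59° = 1.609 m → τ = 460.5 N·m clockwise.
Window cleaner: 86×9.8 = 842.8 N at 1.38 m → arm 0.7108 m → τ = 599.1 N·m clockwise.
Wall normal N acts horizontally at the top; its moment arm is the height L sinθ = 6.25·sin59° = 5.357 m, counterclockwise.
Στ = 0 ⇒ N × 5.357 = 1060 ⇒ N = 197.9 N.
ΣFx = 0 ⇒ f = N_wall = 197.9 N. ΣFy = 0 ⇒ N_floor = 1129 N.
μ_min = f / N_floor = 197.9 / 1129 = 0.175.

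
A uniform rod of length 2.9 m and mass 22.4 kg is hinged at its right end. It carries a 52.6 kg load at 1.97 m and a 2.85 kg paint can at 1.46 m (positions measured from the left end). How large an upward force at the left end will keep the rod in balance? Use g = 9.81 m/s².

Taking torques about the right end:
Beam weight: 22.4 × 9.81 = 219.7 N down at 1.45 m → arm 1.45 m, τ = 219.7 × 1.45 = 318.6 N·m counterclockwise.
Load: 52.6 × 9.81 = 516 N down at 1.97 m → arm 0.93 m, τ = 516 × 0.93 = 479.9 N·m counterclockwise.
Paint can: 2.85 × 9.81 = 27.96 N down at 1.46 m → arm 1.44 m, τ = 27.96 × 1.44 = 40.26 N·m counterclockwise.
Net moment of the loads = 838.8 N·m counterclockwise.
The upward force F acts at the left end, arm 2.9 m, giving F × 2.9 clockwise.
Στ = 0 ⇒ F × 2.9 = 838.8 ⇒ F = 838.8 / 2.9 = 289 N.

F ≈ 289 N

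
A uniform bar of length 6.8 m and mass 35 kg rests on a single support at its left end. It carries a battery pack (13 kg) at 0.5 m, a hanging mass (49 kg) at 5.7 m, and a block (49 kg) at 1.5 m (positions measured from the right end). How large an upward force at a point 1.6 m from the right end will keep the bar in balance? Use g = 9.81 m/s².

F ≈ 971 N

About the left end:
Beam weight: 35 × 9.81 = 343.4 N down at 3.4 m → arm 3.4 m, τ = 343.4 × 3.4 = 1168 N·m clockwise.
Battery pack: 13 × 9.81 = 127.5 N down at 0.5 m → arm 6.3 m, τ = 127.5 × 6.3 = 803.2 N·m clockwise.
Hanging mass: 49 × 9.81 = 480.7 N down at 5.7 m → arm 1.1 m, τ = 480.7 × 1.1 = 528.8 N·m clockwise.
Block: 49 × 9.81 = 480.7 N down at 1.5 m → arm 5.3 m, τ = 480.7 × 5.3 = 2548 N·m clockwise.
Net moment of the loads = 5048 N·m clockwise.
The upward force F acts at a point 1.6 m from the right end, arm 5.2 m, giving F × 5.2 counterclockwise.
Στ = 0 ⇒ F × 5.2 = 5048 ⇒ F = 5048 / 5.2 = 971 N.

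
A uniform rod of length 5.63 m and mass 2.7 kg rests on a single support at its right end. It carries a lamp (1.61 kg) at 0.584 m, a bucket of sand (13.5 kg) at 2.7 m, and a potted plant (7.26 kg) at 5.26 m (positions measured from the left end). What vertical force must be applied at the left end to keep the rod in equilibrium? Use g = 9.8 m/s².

Choose the right end as the axis so the unknown pivot reaction has zero arm there.
Beam weight: 2.7 × 9.8 = 26.46 N down at 2.815 m → arm 2.815 m, τ = 26.46 × 2.815 = 74.48 N·m counterclockwise.
Lamp: 1.61 × 9.8 = 15.78 N down at 0.584 m → arm 5.046 m, τ = 15.78 × 5.046 = 79.63 N·m counterclockwise.
Bucket of sand: 13.5 × 9.8 = 132.3 N down at 2.7 m → arm 2.93 m, τ = 132.3 × 2.93 = 387.6 N·m counterclockwise.
Potted plant: 7.26 × 9.8 = 71.15 N down at 5.26 m → arm 0.37 m, τ = 71.15 × 0.37 = 26.33 N·m counterclockwise.
Net moment of the loads = 568 N·m counterclockwise.
The upward force F acts at the left end, arm 5.63 m, giving F × 5.63 clockwise.
For rotational equilibrium, F × 5.63 = 568, so F = 568 / 5.63 = 101 N.

F ≈ 101 N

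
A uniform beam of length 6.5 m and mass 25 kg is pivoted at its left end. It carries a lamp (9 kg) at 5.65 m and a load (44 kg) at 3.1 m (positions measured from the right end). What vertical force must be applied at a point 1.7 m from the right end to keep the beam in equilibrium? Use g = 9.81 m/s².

Choose the left end as the axis so the unknown pivot reaction has zero arm there.
Beam weight: 25 × 9.81 = 245.2 N down at 3.25 m → arm 3.25 m, τ = 245.2 × 3.25 = 796.9 N·m clockwise.
Lamp: 9 × 9.81 = 88.29 N down at 5.65 m → arm 0.85 m, τ = 88.29 × 0.85 = 75.05 N·m clockwise.
Load: 44 × 9.81 = 431.6 N down at 3.1 m → arm 3.4 m, τ = 431.6 × 3.4 = 1467 N·m clockwise.
Net moment of the loads = 2339 N·m clockwise.
The upward force F acts at a point 1.7 m from the right end, arm 4.8 m, giving F × 4.8 counterclockwise.
Στ = 0 ⇒ F × 4.8 = 2339 ⇒ F = 2339 / 4.8 = 487 N.

F ≈ 487 N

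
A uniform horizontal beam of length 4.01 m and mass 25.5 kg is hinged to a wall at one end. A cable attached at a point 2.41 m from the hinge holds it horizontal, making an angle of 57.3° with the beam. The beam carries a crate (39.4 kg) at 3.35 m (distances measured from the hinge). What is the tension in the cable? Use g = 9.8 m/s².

Take moments about the hinge.
Beam weight: 25.5 × 9.8 = 249.9 N down at 2.005 m → arm 2.005 m, τ = 249.9 × 2.005 = 501 N·m clockwise.
Crate: 39.4 × 9.8 = 386.1 N down at 3.35 m → arm 3.35 m, τ = 386.1 × 3.35 = 1293 N·m clockwise.
Total clockwise load moment = 1794 N·m.
The cable tension T acts at 2.41 m; only its component perpendicular to the beam, T sinθ, produces torque. sin 57.3° = 0.8415.
Balancing moments: T × 2.41 × 0.8415 = 1794, giving T = 1794 / 2.028 = 885 N.

T ≈ 885 N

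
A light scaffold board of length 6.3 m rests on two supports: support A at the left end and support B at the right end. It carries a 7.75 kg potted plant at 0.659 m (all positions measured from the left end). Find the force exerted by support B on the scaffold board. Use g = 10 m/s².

R_B ≈ 8.11 N

Sum moments about support A (its reaction then has zero moment arm).
Potted plant: 7.75 × 10 = 77.5 N down at 0.659 m → arm 0.659 m, τ = 77.5 × 0.659 = 51.07 N·m clockwise.
Net load moment about support A = 51.07 N·m clockwise.
Reaction R at support B is upward at 6.3 m, arm 6.3 m → moment R × 6.3 counterclockwise.
Στ = 0 ⇒ R × 6.3 = 51.07 ⇒ R = 8.11 N.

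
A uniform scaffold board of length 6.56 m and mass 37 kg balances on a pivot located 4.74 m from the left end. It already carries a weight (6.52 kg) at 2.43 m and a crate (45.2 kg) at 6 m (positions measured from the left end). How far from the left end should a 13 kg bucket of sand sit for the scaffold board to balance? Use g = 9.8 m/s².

Take moments about the pivot (at 4.74 m from the left end).
Beam weight: 37 × 9.8 = 362.6 N down at 3.28 m → arm 1.46 m, τ = 362.6 × 1.46 = 529.4 N·m counterclockwise.
Weight: 6.52 × 9.8 = 63.9 N down at 2.43 m → arm 2.31 m, τ = 63.9 × 2.31 = 147.6 N·m counterclockwise.
Crate: 45.2 × 9.8 = 443 N down at 6 m → arm 1.26 m, τ = 443 × 1.26 = 558.2 N·m clockwise.
Net moment of existing loads = 118.8 N·m counterclockwise.
The bucket of sand weighs 13 × 9.8 = 127.4 N and must supply an equal clockwise moment, so its lever arm about the pivot is 118.8 / 127.4 = 0.932 m.
That puts it at 4.74 + 0.932 = 5.67 m from the left end.

x ≈ 5.67 m from the left end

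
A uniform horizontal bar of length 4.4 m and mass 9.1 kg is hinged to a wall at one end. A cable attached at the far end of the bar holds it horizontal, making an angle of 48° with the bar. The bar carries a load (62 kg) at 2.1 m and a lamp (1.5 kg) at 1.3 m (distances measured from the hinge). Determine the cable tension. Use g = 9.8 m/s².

T ≈ 456 N

Sum moments about the hinge (the unknown hinge reaction has zero arm there).
Beam weight: 9.1 × 9.8 = 89.18 N down at 2.2 m → arm 2.2 m, τ = 89.18 × 2.2 = 196.2 N·m clockwise.
Load: 62 × 9.8 = 607.6 N down at 2.1 m → arm 2.1 m, τ = 607.6 × 2.1 = 1276 N·m clockwise.
Lamp: 1.5 × 9.8 = 14.7 N down at 1.3 m → arm 1.3 m, τ = 14.7 × 1.3 = 19.11 N·m clockwise.
Total clockwise load moment = 1491 N·m.
The cable tension T acts at 4.4 m; only its component perpendicular to the bar, T sinθ, produces torque. sin 48° = 0.7431.
Στ = 0 ⇒ T × 4.4 × 0.7431 = 1491 ⇒ T = 1491 / 3.27 = 456 N.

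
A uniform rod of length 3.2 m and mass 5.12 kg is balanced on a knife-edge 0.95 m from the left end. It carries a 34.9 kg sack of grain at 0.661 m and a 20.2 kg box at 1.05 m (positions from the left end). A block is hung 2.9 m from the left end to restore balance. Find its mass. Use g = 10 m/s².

About the knife-edge (at 0.95 m from the left end):
Beam weight: 5.12 × 10 = 51.2 N down at 1.6 m → arm 0.65 m, τ = 51.2 × 0.65 = 33.28 N·m clockwise.
Sack of grain: 34.9 × 10 = 349 N down at 0.661 m → arm 0.289 m, τ = 349 × 0.289 = 100.9 N·m counterclockwise.
Box: 20.2 × 10 = 202 N down at 1.05 m → arm 0.1 m, τ = 202 × 0.1 = 20.2 N·m clockwise.
Net moment of known loads = 47.42 N·m counterclockwise.
An unknown mass m at 2.9 m has arm 1.95 m; its moment is m·g·1.95 clockwise.
Στ = 0 ⇒ m × 10 × 1.95 = 47.42 ⇒ m = 47.42 / (10 × 1.95) = 2.43 kg.

m ≈ 2.43 kg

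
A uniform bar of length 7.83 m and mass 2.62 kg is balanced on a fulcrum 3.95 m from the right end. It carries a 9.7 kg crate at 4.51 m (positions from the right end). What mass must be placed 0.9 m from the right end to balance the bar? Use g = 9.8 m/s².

Take moments about the fulcrum (at 3.95 m from the right end).
Beam weight: 2.62 × 9.8 = 25.68 N down at 3.915 m → arm 0.035 m, τ = 25.68 × 0.035 = 0.8988 N·m clockwise.
Crate: 9.7 × 9.8 = 95.06 N down at 4.51 m → arm 0.56 m, τ = 95.06 × 0.56 = 53.23 N·m counterclockwise.
Net moment of known loads = 52.33 N·m counterclockwise.
An unknown mass m at 0.9 m has arm 3.05 m; its moment is m·g·3.05 clockwise.
Balancing moments: m × 9.8 × 3.05 = 52.33, giving m = 52.33 / (9.8 × 3.05) = 1.75 kg.

m ≈ 1.75 kg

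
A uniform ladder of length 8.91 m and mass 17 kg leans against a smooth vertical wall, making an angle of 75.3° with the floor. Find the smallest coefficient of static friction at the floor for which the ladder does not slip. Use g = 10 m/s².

About the foot of the ladder:
Ladder weight 17×10 = 170 N acts at 4.455 m along the ladder; its horizontal arm is 4.455·cos75.3° = 1.13 m → τ = 192.1 N·m clockwise.
Wall normal N acts horizontally at the top; its moment arm is the height L sinθ = 8.91·sin75.3° = 8.618 m, counterclockwise.
Balancing moments: N × 8.618 = 192.1, giving N = 22.29 N.
ΣFx = 0 ⇒ f = N_wall = 22.29 N. ΣFy = 0 ⇒ N_floor = 170 N.
μ_min = f / N_floor = 22.29 / 170 = 0.131.

μ_min ≈ 0.131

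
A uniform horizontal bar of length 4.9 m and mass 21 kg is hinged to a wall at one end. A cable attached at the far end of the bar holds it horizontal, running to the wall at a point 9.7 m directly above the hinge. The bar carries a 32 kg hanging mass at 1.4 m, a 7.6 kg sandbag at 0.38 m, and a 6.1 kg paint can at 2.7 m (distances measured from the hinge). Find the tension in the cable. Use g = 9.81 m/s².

T ≈ 259 N

Take moments about the hinge.
Beam weight: 21 × 9.81 = 206 N down at 2.45 m → arm 2.45 m, τ = 206 × 2.45 = 504.7 N·m clockwise.
Hanging mass: 32 × 9.81 = 313.9 N down at 1.4 m → arm 1.4 m, τ = 313.9 × 1.4 = 439.5 N·m clockwise.
Sandbag: 7.6 × 9.81 = 74.56 N down at 0.38 m → arm 0.38 m, τ = 74.56 × 0.38 = 28.33 N·m clockwise.
Paint can: 6.1 × 9.81 = 59.84 N down at 2.7 m → arm 2.7 m, τ = 59.84 × 2.7 = 161.6 N·m clockwise.
Total clockwise load moment = 1134 N·m.
The cable tension T acts at 4.9 m; only its component perpendicular to the bar, T sinθ, produces torque. sinθ = h/√(h²+d²) = 9.7/√(9.7²+4.9²) = 0.8926.
Στ = 0 ⇒ T × 4.9 × 0.8926 = 1134 ⇒ T = 1134 / 4.374 = 259 N.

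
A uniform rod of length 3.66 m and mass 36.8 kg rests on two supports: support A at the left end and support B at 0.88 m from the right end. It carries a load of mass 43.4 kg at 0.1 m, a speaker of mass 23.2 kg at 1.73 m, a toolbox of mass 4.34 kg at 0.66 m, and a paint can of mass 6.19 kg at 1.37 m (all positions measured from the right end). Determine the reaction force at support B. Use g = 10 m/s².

R_B ≈ 1060 N

About support A:
Beam weight: 36.8 × 10 = 368 N down at 1.83 m → arm 1.83 m, τ = 368 × 1.83 = 673.4 N·m clockwise.
Load: 43.4 × 10 = 434 N down at 0.1 m → arm 3.56 m, τ = 434 × 3.56 = 1545 N·m clockwise.
Speaker: 23.2 × 10 = 232 N down at 1.73 m → arm 1.93 m, τ = 232 × 1.93 = 447.8 N·m clockwise.
Toolbox: 4.34 × 10 = 43.4 N down at 0.66 m → arm 3 m, τ = 43.4 × 3 = 130.2 N·m clockwise.
Paint can: 6.19 × 10 = 61.9 N down at 1.37 m → arm 2.29 m, τ = 61.9 × 2.29 = 141.8 N·m clockwise.
Net load moment about support A = 2938 N·m clockwise.
Reaction R at support B is upward at 0.88 m, arm 2.78 m → moment R × 2.78 counterclockwise.
Balancing moments: R × 2.78 = 2938, giving R = 1060 N.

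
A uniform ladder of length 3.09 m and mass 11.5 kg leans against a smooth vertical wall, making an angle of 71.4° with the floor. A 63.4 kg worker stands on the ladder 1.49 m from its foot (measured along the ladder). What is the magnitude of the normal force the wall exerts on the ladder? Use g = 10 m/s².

Sum moments about the foot of the ladder (the floor normal and friction both act there and drop out).
Ladder weight 11.5×10 = 115 N acts at 1.545 m along the ladder; its horizontal arm is 1.545·cos71.4° = 0.4928 m → τ = 56.67 N·m clockwise.
Worker: 63.4×10 = 634 N at 1.49 m → arm 0.4752 m → τ = 301.3 N·m clockwise.
Wall normal N acts horizontally at the top; its moment arm is the height L sinθ = 3.09·sin71.4° = 2.929 m, counterclockwise.
Setting net torque to zero: N × 2.929 = 358 → N = 122 N.

N_wall ≈ 122 N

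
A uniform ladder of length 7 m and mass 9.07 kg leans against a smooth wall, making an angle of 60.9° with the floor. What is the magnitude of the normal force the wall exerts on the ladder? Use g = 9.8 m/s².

About the foot of the ladder:
Ladder weight 9.07×9.8 = 88.89 N acts at 3.5 m along the ladder; its horizontal arm is 3.5·cos60.9° = 1.702 m → τ = 151.3 N·m clockwise.
Wall normal N acts horizontally at the top; its moment arm is the height L sinθ = 7·sin60.9° = 6.116 m, counterclockwise.
Στ = 0 ⇒ N × 6.116 = 151.3 ⇒ N = 24.7 N.

N_wall ≈ 24.7 N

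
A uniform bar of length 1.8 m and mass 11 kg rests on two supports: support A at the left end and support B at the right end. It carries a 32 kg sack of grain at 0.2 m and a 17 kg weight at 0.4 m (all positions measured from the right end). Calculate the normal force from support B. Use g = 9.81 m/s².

Taking torques about support A:
Beam weight: 11 × 9.81 = 107.9 N down at 0.9 m → arm 0.9 m, τ = 107.9 × 0.9 = 97.11 N·m clockwise.
Sack of grain: 32 × 9.81 = 313.9 N down at 0.2 m → arm 1.6 m, τ = 313.9 × 1.6 = 502.2 N·m clockwise.
Weight: 17 × 9.81 = 166.8 N down at 0.4 m → arm 1.4 m, τ = 166.8 × 1.4 = 233.5 N·m clockwise.
Net load moment about support A = 832.8 N·m clockwise.
Reaction R at support B is upward at 0 m, arm 1.8 m → moment R × 1.8 counterclockwise.
Setting net torque to zero: R × 1.8 = 832.8 → R = 463 N.

R_B ≈ 463 N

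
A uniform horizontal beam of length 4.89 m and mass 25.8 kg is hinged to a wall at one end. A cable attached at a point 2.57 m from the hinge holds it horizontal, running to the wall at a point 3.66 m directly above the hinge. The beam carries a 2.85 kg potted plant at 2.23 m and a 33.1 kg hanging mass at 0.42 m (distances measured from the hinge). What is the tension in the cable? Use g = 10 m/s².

T ≈ 396 N

Take moments about the hinge.
Beam weight: 25.8 × 10 = 258 N down at 2.445 m → arm 2.445 m, τ = 258 × 2.445 = 630.8 N·m clockwise.
Potted plant: 2.85 × 10 = 28.5 N down at 2.23 m → arm 2.23 m, τ = 28.5 × 2.23 = 63.55 N·m clockwise.
Hanging mass: 33.1 × 10 = 331 N down at 0.42 m → arm 0.42 m, τ = 331 × 0.42 = 139 N·m clockwise.
Total clockwise load moment = 833.3 N·m.
The cable tension T acts at 2.57 m; only its component perpendicular to the beam, T sinθ, produces torque. sinθ = h/√(h²+d²) = 3.66/√(3.66²+2.57²) = 0.8184.
For rotational equilibrium, T × 2.57 × 0.8184 = 833.3, so T = 833.3 / 2.103 = 396 N.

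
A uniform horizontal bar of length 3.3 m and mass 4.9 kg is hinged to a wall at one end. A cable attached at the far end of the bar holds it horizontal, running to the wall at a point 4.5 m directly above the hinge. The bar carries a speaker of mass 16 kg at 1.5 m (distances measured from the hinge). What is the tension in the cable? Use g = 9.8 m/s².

T ≈ 118 N

About the hinge:
Beam weight: 4.9 × 9.8 = 48.02 N down at 1.65 m → arm 1.65 m, τ = 48.02 × 1.65 = 79.23 N·m clockwise.
Speaker: 16 × 9.8 = 156.8 N down at 1.5 m → arm 1.5 m, τ = 156.8 × 1.5 = 235.2 N·m clockwise.
Total clockwise load moment = 314.4 N·m.
The cable tension T acts at 3.3 m; only its component perpendicular to the bar, T sinθ, produces torque. sinθ = h/√(h²+d²) = 4.5/√(4.5²+3.3²) = 0.8064.
For rotational equilibrium, T × 3.3 × 0.8064 = 314.4, so T = 314.4 / 2.661 = 118 N.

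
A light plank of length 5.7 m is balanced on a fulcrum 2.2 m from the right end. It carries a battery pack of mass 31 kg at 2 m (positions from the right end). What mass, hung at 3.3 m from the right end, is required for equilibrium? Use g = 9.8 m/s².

m ≈ 5.64 kg

Taking torques about the fulcrum (at 2.2 m from the right end):
Battery pack: 31 × 9.8 = 303.8 N down at 2 m → arm 0.2 m, τ = 303.8 × 0.2 = 60.76 N·m clockwise.
Net moment of known loads = 60.76 N·m clockwise.
An unknown mass m at 3.3 m has arm 1.1 m; its moment is m·g·1.1 counterclockwise.
Στ = 0 ⇒ m × 9.8 × 1.1 = 60.76 ⇒ m = 60.76 / (9.8 × 1.1) = 5.64 kg.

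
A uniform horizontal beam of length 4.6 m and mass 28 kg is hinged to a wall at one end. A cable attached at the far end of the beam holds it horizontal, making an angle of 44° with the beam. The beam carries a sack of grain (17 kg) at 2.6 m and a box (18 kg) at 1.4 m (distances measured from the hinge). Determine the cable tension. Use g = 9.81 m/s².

T ≈ 411 N

About the hinge:
Beam weight: 28 × 9.81 = 274.7 N down at 2.3 m → arm 2.3 m, τ = 274.7 × 2.3 = 631.8 N·m clockwise.
Sack of grain: 17 × 9.81 = 166.8 N down at 2.6 m → arm 2.6 m, τ = 166.8 × 2.6 = 433.7 N·m clockwise.
Box: 18 × 9.81 = 176.6 N down at 1.4 m → arm 1.4 m, τ = 176.6 × 1.4 = 247.2 N·m clockwise.
Total clockwise load moment = 1313 N·m.
The cable tension T acts at 4.6 m; only its component perpendicular to the beam, T sinθ, produces torque. sin 44° = 0.6947.
Στ = 0 ⇒ T × 4.6 × 0.6947 = 1313 ⇒ T = 1313 / 3.196 = 411 N.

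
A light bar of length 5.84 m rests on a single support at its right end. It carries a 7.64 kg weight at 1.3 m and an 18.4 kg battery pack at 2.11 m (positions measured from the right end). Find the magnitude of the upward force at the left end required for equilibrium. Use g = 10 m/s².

Take moments about the right end.
Weight: 7.64 × 10 = 76.4 N down at 1.3 m → arm 1.3 m, τ = 76.4 × 1.3 = 99.32 N·m counterclockwise.
Battery pack: 18.4 × 10 = 184 N down at 2.11 m → arm 2.11 m, τ = 184 × 2.11 = 388.2 N·m counterclockwise.
Net moment of the loads = 487.5 N·m counterclockwise.
The upward force F acts at the left end, arm 5.84 m, giving F × 5.84 clockwise.
Setting net torque to zero: F × 5.84 = 487.5 → F = 487.5 / 5.84 = 83.5 N.

F ≈ 83.5 N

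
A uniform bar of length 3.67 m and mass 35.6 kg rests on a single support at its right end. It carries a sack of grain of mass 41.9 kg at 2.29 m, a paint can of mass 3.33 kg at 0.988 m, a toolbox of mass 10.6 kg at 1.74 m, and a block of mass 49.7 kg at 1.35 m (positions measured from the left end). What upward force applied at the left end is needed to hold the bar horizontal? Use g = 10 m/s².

F ≈ 730 N

Taking torques about the right end:
Beam weight: 35.6 × 10 = 356 N down at 1.835 m → arm 1.835 m, τ = 356 × 1.835 = 653.3 N·m counterclockwise.
Sack of grain: 41.9 × 10 = 419 N down at 2.29 m → arm 1.38 m, τ = 419 × 1.38 = 578.2 N·m counterclockwise.
Paint can: 3.33 × 10 = 33.3 N down at 0.988 m → arm 2.682 m, τ = 33.3 × 2.682 = 89.31 N·m counterclockwise.
Toolbox: 10.6 × 10 = 106 N down at 1.74 m → arm 1.93 m, τ = 106 × 1.93 = 204.6 N·m counterclockwise.
Block: 49.7 × 10 = 497 N down at 1.35 m → arm 2.32 m, τ = 497 × 2.32 = 1153 N·m counterclockwise.
Net moment of the loads = 2678 N·m counterclockwise.
The upward force F acts at the left end, arm 3.67 m, giving F × 3.67 clockwise.
Balancing moments: F × 3.67 = 2678, giving F = 2678 / 3.67 = 730 N.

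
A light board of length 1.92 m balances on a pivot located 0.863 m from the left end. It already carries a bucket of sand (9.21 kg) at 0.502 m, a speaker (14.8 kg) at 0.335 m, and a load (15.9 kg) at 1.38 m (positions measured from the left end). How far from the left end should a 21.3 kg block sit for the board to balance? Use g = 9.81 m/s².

x ≈ 1 m from the left end

Choose the pivot (at 0.863 m from the left end) as the axis so the support reaction has zero arm there.
Bucket of sand: 9.21 × 9.81 = 90.35 N down at 0.502 m → arm 0.361 m, τ = 90.35 × 0.361 = 32.62 N·m counterclockwise.
Speaker: 14.8 × 9.81 = 145.2 N down at 0.335 m → arm 0.528 m, τ = 145.2 × 0.528 = 76.67 N·m counterclockwise.
Load: 15.9 × 9.81 = 156 N down at 1.38 m → arm 0.517 m, τ = 156 × 0.517 = 80.65 N·m clockwise.
Net moment of existing loads = 28.64 N·m counterclockwise.
The block weighs 21.3 × 9.81 = 209 N and must supply an equal clockwise moment, so its lever arm about the pivot is 28.64 / 209 = 0.137 m.
That puts it at 0.863 + 0.137 = 1 m from the left end.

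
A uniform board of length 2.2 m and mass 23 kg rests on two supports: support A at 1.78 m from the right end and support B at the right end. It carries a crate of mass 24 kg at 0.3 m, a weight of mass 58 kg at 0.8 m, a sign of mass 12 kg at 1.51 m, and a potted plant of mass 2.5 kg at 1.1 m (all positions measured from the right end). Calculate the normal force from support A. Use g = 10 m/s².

R_A ≈ 561 N

Taking torques about support B:
Beam weight: 23 × 10 = 230 N down at 1.1 m → arm 1.1 m, τ = 230 × 1.1 = 253 N·m counterclockwise.
Crate: 24 × 10 = 240 N down at 0.3 m → arm 0.3 m, τ = 240 × 0.3 = 72 N·m counterclockwise.
Weight: 58 × 10 = 580 N down at 0.8 m → arm 0.8 m, τ = 580 × 0.8 = 464 N·m counterclockwise.
Sign: 12 × 10 = 120 N down at 1.51 m → arm 1.51 m, τ = 120 × 1.51 = 181.2 N·m counterclockwise.
Potted plant: 2.5 × 10 = 25 N down at 1.1 m → arm 1.1 m, τ = 25 × 1.1 = 27.5 N·m counterclockwise.
Net load moment about support B = 997.7 N·m counterclockwise.
Reaction R at support A is upward at 1.78 m, arm 1.78 m → moment R × 1.78 clockwise.
For rotational equilibrium, R × 1.78 = 997.7, so R = 561 N.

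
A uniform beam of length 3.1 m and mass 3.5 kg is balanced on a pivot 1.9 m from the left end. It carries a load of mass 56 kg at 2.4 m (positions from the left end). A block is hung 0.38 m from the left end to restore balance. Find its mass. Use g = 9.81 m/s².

Taking torques about the pivot (at 1.9 m from the left end):
Beam weight: 3.5 × 9.81 = 34.34 N down at 1.55 m → arm 0.35 m, τ = 34.34 × 0.35 = 12.02 N·m counterclockwise.
Load: 56 × 9.81 = 549.4 N down at 2.4 m → arm 0.5 m, τ = 549.4 × 0.5 = 274.7 N·m clockwise.
Net moment of known loads = 262.7 N·m clockwise.
An unknown mass m at 0.38 m has arm 1.52 m; its moment is m·g·1.52 counterclockwise.
Balancing moments: m × 9.81 × 1.52 = 262.7, giving m = 262.7 / (9.81 × 1.52) = 17.6 kg.

m ≈ 17.6 kg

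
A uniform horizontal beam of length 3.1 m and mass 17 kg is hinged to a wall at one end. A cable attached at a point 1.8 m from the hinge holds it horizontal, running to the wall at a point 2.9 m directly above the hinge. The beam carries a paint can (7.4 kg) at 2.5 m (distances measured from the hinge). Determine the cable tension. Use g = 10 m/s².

T ≈ 293 N

Take moments about the hinge.
Beam weight: 17 × 10 = 170 N down at 1.55 m → arm 1.55 m, τ = 170 × 1.55 = 263.5 N·m clockwise.
Paint can: 7.4 × 10 = 74 N down at 2.5 m → arm 2.5 m, τ = 74 × 2.5 = 185 N·m clockwise.
Total clockwise load moment = 448.5 N·m.
The cable tension T acts at 1.8 m; only its component perpendicular to the beam, T sinθ, produces torque. sinθ = h/√(h²+d²) = 2.9/√(2.9²+1.8²) = 0.8496.
Balancing moments: T × 1.8 × 0.8496 = 448.5, giving T = 448.5 / 1.529 = 293 N.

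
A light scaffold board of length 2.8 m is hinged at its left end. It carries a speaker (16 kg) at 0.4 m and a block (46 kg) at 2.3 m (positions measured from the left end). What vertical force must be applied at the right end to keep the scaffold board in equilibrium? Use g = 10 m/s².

Choose the left end as the axis so the unknown pivot reaction has zero arm there.
Speaker: 16 × 10 = 160 N down at 0.4 m → arm 0.4 m, τ = 160 × 0.4 = 64 N·m clockwise.
Block: 46 × 10 = 460 N down at 2.3 m → arm 2.3 m, τ = 460 × 2.3 = 1058 N·m clockwise.
Net moment of the loads = 1122 N·m clockwise.
The upward force F acts at the right end, arm 2.8 m, giving F × 2.8 counterclockwise.
For rotational equilibrium, F × 2.8 = 1122, so F = 1122 / 2.8 = 401 N.

F ≈ 401 N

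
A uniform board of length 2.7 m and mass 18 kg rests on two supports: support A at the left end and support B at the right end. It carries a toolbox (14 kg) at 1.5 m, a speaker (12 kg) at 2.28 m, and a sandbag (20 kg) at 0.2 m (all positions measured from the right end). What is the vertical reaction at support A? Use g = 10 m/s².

R_A ≈ 284 N

Sum moments about support B (its reaction then has zero moment arm).
Beam weight: 18 × 10 = 180 N down at 1.35 m → arm 1.35 m, τ = 180 × 1.35 = 243 N·m counterclockwise.
Toolbox: 14 × 10 = 140 N down at 1.5 m → arm 1.5 m, τ = 140 × 1.5 = 210 N·m counterclockwise.
Speaker: 12 × 10 = 120 N down at 2.28 m → arm 2.28 m, τ = 120 × 2.28 = 273.6 N·m counterclockwise.
Sandbag: 20 × 10 = 200 N down at 0.2 m → arm 0.2 m, τ = 200 × 0.2 = 40 N·m counterclockwise.
Net load moment about support B = 766.6 N·m counterclockwise.
Reaction R at support A is upward at 2.7 m, arm 2.7 m → moment R × 2.7 clockwise.
Στ = 0 ⇒ R × 2.7 = 766.6 ⇒ R = 284 N.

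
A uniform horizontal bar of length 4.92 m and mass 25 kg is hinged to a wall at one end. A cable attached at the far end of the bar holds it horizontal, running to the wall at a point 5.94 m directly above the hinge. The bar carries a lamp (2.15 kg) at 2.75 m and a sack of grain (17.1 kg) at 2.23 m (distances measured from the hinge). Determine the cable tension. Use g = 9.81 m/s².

T ≈ 273 N

Choose the hinge as the axis so the unknown hinge reaction has zero arm there.
Beam weight: 25 × 9.81 = 245.2 N down at 2.46 m → arm 2.46 m, τ = 245.2 × 2.46 = 603.2 N·m clockwise.
Lamp: 2.15 × 9.81 = 21.09 N down at 2.75 m → arm 2.75 m, τ = 21.09 × 2.75 = 58 N·m clockwise.
Sack of grain: 17.1 × 9.81 = 167.8 N down at 2.23 m → arm 2.23 m, τ = 167.8 × 2.23 = 374.2 N·m clockwise.
Total clockwise load moment = 1035 N·m.
The cable tension T acts at 4.92 m; only its component perpendicular to the bar, T sinθ, produces torque. sinθ = h/√(h²+d²) = 5.94/√(5.94²+4.92²) = 0.7701.
Στ = 0 ⇒ T × 4.92 × 0.7701 = 1035 ⇒ T = 1035 / 3.789 = 273 N.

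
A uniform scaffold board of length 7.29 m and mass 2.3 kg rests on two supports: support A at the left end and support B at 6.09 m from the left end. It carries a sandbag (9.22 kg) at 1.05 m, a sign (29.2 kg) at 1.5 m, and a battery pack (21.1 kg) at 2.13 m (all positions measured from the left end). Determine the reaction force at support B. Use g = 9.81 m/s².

Sum moments about support A (its reaction then has zero moment arm).
Beam weight: 2.3 × 9.81 = 22.56 N down at 3.645 m → arm 3.645 m, τ = 22.56 × 3.645 = 82.23 N·m clockwise.
Sandbag: 9.22 × 9.81 = 90.45 N down at 1.05 m → arm 1.05 m, τ = 90.45 × 1.05 = 94.97 N·m clockwise.
Sign: 29.2 × 9.81 = 286.5 N down at 1.5 m → arm 1.5 m, τ = 286.5 × 1.5 = 429.8 N·m clockwise.
Battery pack: 21.1 × 9.81 = 207 N down at 2.13 m → arm 2.13 m, τ = 207 × 2.13 = 440.9 N·m clockwise.
Net load moment about support A = 1048 N·m clockwise.
Reaction R at support B is upward at 6.09 m, arm 6.09 m → moment R × 6.09 counterclockwise.
Balancing moments: R × 6.09 = 1048, giving R = 172 N.

R_B ≈ 172 N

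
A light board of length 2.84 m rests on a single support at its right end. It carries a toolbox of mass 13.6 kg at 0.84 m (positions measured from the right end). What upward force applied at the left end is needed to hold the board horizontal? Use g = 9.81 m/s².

F ≈ 39.5 N

Take moments about the right end.
Toolbox: 13.6 × 9.81 = 133.4 N down at 0.84 m → arm 0.84 m, τ = 133.4 × 0.84 = 112.1 N·m counterclockwise.
Net moment of the loads = 112.1 N·m counterclockwise.
The upward force F acts at the left end, arm 2.84 m, giving F × 2.84 clockwise.
Balancing moments: F × 2.84 = 112.1, giving F = 112.1 / 2.84 = 39.5 N.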